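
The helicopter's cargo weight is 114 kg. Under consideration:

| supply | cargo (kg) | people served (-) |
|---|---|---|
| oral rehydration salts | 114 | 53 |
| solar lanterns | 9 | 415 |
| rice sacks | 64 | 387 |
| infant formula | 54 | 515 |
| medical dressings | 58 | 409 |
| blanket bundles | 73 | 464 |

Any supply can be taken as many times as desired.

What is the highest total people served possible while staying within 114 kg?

Taking 12×solar lanterns: 108 kg used, 4980 in people served.
Nothing else within 114 kg beats 4980.

4980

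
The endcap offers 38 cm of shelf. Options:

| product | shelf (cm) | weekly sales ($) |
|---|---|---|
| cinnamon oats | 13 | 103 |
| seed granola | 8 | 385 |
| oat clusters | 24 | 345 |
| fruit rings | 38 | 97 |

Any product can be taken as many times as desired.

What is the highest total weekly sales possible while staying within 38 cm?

Density check — seed granola 48.12, oat clusters 14.38, cinnamon oats 7.92, fruit rings 2.55 are the best per cm.
4×seed granola uses 32 of the 38 cm and totals 1540.
No other feasible combination exceeds 1540.

1540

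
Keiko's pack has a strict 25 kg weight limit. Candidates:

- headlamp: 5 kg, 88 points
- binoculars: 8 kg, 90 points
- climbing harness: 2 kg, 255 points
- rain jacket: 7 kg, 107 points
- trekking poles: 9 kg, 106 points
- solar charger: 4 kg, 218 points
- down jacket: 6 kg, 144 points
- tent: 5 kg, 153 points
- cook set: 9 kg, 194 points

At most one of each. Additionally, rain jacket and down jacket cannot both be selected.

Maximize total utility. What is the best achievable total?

908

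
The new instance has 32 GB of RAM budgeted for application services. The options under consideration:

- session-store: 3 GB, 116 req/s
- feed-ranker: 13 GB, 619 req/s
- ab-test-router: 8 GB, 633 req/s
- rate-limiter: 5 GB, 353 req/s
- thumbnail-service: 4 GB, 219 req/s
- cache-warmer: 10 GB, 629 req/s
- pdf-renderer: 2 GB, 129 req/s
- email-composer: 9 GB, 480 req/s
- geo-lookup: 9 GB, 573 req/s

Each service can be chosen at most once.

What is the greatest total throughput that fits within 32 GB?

Density check — ab-test-router 79.12, rate-limiter 70.60, pdf-renderer 64.50, geo-lookup 63.67 are the best per GB.
The ratio heuristic lands on session-store + ab-test-router + rate-limiter + thumbnail-service + pdf-renderer + geo-lookup (2023) but leaves 1 GB idle.
The 9 GB tied up in session-store and thumbnail-service and pdf-renderer is better spent on cache-warmer — total rises to 2188 (32 GB).
Next best is ab-test-router + rate-limiter + cache-warmer + email-composer at 2095 (32 GB) — short by 93.

2188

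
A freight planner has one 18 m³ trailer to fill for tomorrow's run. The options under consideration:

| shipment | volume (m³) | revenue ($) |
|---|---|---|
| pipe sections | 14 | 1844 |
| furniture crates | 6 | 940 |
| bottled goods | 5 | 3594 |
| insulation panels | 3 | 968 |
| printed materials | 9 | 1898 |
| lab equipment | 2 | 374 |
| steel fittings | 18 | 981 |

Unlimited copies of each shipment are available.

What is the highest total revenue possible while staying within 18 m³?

Best packing: 3×bottled goods + insulation panels — 18 m³, 11750 total.
No other feasible combination exceeds 11750.

11750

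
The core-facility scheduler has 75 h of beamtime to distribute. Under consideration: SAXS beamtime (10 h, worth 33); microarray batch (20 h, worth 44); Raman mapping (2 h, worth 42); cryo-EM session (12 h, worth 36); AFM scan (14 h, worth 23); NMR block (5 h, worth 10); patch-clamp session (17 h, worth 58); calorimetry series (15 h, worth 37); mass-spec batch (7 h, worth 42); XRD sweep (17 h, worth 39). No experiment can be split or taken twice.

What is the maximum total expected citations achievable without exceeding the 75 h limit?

By expected citations per h: Raman mapping 21.00, mass-spec batch 6.00, patch-clamp session 3.41 lead.
Filling by ratio: SAXS beamtime + Raman mapping + cryo-EM session + NMR block + patch-clamp session + calorimetry series + mass-spec batch for 258, with 7 h left unused.
The 15 h tied up in calorimetry series is better spent on microarray batch — total rises to 265 (73 h).
The spare 2 h is too small for any remaining experiment, and no exchange beats 265.

265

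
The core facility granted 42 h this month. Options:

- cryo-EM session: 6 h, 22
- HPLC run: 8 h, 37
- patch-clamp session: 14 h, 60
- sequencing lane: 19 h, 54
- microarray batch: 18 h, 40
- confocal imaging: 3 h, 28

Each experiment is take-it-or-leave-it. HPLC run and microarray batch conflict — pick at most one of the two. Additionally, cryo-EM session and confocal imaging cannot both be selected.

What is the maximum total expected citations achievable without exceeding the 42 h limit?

Best packing: HPLC run + patch-clamp session + sequencing lane — 41 h, 151 total.
Runner-up patch-clamp session + sequencing lane + confocal imaging tops out at 142.

151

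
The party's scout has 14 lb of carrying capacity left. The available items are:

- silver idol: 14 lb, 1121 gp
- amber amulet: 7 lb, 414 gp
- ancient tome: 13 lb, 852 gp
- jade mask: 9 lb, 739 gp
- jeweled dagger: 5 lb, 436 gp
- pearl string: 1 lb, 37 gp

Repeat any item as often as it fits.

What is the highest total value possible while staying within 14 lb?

Taking the top-ratio items first gives 2×jeweled dagger + 4×pearl string for 1020 (14 lb).
The 9 lb tied up in jeweled dagger and 4×pearl string is better spent on jade mask — total rises to 1175 (14 lb).
No other feasible combination exceeds 1175.

1175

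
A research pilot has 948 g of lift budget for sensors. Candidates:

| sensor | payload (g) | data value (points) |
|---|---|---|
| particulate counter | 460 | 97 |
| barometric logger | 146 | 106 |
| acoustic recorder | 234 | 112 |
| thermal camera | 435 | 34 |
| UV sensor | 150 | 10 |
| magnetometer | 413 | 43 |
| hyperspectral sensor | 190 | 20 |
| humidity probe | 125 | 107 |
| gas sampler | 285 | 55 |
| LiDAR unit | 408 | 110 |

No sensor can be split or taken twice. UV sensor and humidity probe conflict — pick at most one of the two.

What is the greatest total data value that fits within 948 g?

435

Barometric logger + acoustic recorder + humidity probe + LiDAR unit uses 913 of the 948 g and totals 435.
Runner-up barometric logger + acoustic recorder + humidity probe + gas sampler tops out at 380.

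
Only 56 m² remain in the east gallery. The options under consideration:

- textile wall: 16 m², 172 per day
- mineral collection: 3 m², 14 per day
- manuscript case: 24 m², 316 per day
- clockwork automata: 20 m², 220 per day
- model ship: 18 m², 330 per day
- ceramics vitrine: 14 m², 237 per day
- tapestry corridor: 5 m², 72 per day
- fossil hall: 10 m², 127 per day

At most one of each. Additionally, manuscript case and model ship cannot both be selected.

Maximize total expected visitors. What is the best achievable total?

825

Greedy by ratio would take mineral collection + model ship + ceramics vitrine + tapestry corridor + fossil hall: 50 m² used, total 780.
Dropping fossil hall frees 10 m²; slotting in textile wall (16 m²) lifts the total to 825 at 56 m².
Every other selection either busts 56 m² or breaks a pairing rule or fails to beat 825.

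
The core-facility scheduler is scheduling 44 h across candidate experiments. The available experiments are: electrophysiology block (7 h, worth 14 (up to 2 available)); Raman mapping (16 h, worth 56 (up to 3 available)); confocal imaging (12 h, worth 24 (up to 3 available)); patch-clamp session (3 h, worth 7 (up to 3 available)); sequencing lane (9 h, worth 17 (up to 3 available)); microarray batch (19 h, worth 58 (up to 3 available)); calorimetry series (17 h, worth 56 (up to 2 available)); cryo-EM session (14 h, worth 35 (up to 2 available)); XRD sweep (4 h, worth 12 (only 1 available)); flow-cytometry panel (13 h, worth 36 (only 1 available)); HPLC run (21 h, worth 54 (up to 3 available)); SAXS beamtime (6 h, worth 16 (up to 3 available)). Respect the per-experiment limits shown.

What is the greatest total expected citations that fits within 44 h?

144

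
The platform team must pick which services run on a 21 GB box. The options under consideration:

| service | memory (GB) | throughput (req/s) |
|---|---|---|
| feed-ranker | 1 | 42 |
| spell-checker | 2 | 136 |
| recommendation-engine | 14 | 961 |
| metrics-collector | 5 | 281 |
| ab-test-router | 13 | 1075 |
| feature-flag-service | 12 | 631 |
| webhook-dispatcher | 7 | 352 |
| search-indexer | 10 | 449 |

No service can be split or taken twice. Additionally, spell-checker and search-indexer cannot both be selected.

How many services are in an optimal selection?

4

The maximum throughput within 21 GB is 1534.
feed-ranker + spell-checker + metrics-collector + ab-test-router hits 1534 at 21 GB.
Every optimal selection uses 4 services.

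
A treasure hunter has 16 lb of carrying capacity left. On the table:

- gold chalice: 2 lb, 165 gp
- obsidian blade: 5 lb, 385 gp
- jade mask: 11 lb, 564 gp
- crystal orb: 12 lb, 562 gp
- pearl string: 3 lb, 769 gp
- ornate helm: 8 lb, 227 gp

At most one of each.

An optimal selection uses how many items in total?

3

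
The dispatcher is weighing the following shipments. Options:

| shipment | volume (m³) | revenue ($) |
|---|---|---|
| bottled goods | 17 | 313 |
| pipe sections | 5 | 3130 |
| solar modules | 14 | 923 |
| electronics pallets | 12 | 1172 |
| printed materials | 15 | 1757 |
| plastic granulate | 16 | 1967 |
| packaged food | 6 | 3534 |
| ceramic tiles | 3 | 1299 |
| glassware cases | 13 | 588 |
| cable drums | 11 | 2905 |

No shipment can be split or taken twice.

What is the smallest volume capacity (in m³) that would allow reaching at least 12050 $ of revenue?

40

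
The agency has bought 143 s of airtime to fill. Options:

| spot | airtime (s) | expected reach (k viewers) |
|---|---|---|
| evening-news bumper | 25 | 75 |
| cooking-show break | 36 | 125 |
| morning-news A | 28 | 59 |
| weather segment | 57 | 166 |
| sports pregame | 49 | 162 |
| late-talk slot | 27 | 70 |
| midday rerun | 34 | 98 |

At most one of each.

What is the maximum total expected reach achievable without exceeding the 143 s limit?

453

Ranking by ratio (expected reach/s): cooking-show break 3.47, sports pregame 3.31, evening-news bumper 3.00.
The ratio heuristic lands on evening-news bumper + cooking-show break + sports pregame + late-talk slot (432) but leaves 6 s idle.
The 52 s tied up in evening-news bumper and late-talk slot is better spent on weather segment — total rises to 453 (142 s).
Next best is evening-news bumper + cooking-show break + sports pregame + late-talk slot at 432 (137 s) — short by 21.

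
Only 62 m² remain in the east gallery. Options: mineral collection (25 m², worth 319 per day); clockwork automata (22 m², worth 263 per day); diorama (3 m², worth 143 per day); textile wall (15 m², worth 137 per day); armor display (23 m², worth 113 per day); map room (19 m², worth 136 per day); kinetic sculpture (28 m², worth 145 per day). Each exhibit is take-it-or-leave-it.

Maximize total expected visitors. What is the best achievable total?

735

A density-first pass picks mineral collection + clockwork automata + diorama — 725 at 50 m².
Replace clockwork automata with textile wall + map room: the trade gains 10 net, giving 735 at 62 m².
The closest alternative, mineral collection + clockwork automata + diorama, reaches only 725.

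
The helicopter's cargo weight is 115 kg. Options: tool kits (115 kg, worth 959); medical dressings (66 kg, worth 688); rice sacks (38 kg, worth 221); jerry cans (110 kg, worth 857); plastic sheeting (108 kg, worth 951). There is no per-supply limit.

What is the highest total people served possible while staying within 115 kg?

959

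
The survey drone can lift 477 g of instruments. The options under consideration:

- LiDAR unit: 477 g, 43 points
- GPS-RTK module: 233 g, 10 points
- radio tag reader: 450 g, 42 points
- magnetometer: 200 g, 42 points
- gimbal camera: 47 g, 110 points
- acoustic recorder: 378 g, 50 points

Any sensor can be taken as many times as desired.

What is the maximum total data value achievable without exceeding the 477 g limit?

Density check — gimbal camera 2.34, magnetometer 0.21, acoustic recorder 0.13 are the best per g.
10×gimbal camera uses 470 of the 477 g and totals 1100.

1100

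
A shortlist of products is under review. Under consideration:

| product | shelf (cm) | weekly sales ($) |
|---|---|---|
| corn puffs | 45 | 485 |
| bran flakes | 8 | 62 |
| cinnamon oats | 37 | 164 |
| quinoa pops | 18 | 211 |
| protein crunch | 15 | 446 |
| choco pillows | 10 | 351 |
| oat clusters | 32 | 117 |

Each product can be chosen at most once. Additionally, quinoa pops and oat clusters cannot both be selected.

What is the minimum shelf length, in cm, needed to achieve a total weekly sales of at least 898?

Minimise cm subject to total weekly sales ≥ 898.
quinoa pops + protein crunch + choco pillows reaches 1008 using 43 cm.
No combination under 43 cm hits 898.

43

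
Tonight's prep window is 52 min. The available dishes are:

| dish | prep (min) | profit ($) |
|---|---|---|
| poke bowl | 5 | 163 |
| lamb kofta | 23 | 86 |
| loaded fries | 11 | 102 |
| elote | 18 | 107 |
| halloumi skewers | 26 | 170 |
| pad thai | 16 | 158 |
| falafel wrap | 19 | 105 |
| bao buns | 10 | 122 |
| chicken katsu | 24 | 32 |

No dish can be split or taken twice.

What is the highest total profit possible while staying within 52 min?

Density check — poke bowl 32.60, bao buns 12.20, pad thai 9.88, loaded fries 9.27 are the best per min.
The ratio heuristic lands on poke bowl + loaded fries + pad thai + bao buns (545) but leaves 10 min idle.
Replace pad thai with halloumi skewers: the trade gains 12 net, giving 557 at 52 min.

557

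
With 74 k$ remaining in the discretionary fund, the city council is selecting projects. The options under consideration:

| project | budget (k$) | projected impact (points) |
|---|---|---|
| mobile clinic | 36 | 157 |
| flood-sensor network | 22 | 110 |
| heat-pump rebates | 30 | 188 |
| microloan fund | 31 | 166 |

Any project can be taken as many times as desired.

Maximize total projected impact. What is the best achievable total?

Taking the top-ratio projects first gives 2×heat-pump rebates for 376 (60 k$).
Dropping heat-pump rebates frees 30 k$; slotting in 2×flood-sensor network (44 k$) lifts the total to 408 at 74 k$.
Nothing else within 74 k$ beats 408.

408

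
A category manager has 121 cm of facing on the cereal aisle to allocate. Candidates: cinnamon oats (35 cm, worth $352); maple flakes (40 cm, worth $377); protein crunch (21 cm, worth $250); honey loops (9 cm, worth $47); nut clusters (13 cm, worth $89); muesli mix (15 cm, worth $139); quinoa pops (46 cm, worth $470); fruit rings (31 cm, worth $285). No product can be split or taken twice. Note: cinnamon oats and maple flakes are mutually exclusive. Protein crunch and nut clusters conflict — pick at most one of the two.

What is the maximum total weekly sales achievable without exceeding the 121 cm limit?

Cinnamon oats + protein crunch + muesli mix + quinoa pops uses 117 of the 121 cm and totals 1211.
No other feasible combination exceeds 1211.

1211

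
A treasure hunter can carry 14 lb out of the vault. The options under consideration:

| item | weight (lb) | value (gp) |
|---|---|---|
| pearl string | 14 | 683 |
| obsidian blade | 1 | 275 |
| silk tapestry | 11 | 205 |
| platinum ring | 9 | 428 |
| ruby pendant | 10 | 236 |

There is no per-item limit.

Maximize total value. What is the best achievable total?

3850

14×obsidian blade uses 14 of the 14 lb and totals 3850.
Every other selection either busts 14 lb or fails to beat 3850.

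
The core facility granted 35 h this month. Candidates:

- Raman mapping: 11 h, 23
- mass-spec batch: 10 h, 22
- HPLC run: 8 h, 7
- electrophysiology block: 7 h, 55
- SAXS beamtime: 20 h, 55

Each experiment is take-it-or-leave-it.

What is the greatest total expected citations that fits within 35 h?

117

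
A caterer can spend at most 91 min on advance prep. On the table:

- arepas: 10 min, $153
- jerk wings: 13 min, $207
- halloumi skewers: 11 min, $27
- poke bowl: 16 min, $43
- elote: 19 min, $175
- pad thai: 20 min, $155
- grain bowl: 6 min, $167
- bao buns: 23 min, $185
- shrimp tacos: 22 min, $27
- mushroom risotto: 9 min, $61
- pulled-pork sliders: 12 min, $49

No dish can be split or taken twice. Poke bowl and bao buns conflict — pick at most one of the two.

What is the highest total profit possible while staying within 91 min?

1042

Arepas + jerk wings + elote + pad thai + grain bowl + bao buns uses 91 of the 91 min and totals 1042.
Runner-up arepas + jerk wings + halloumi skewers + elote + grain bowl + bao buns + mushroom risotto tops out at 975.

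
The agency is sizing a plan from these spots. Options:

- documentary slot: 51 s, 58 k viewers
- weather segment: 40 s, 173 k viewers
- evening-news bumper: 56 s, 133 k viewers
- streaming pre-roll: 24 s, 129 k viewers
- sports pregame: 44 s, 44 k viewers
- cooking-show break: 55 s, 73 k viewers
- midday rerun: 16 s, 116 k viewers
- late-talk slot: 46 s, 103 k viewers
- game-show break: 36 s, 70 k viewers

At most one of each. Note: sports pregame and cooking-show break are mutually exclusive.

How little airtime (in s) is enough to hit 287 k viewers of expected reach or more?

Need the lightest bundle worth ≥ 287.
weather segment + midday rerun reaches 289 using 56 s.
No combination under 56 s hits 287.

56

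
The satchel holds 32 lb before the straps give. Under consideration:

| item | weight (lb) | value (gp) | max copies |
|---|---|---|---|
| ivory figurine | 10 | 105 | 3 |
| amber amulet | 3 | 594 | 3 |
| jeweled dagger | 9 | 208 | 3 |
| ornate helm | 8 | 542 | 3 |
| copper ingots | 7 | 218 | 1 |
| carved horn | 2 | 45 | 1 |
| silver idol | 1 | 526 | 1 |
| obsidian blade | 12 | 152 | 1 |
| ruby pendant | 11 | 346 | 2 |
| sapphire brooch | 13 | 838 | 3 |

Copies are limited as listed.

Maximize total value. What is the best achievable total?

3688

Greedy by ratio would take 3×amber amulet + 2×ornate helm + carved horn + silver idol: 28 lb used, total 3437.
Dropping ornate helm and carved horn frees 10 lb; slotting in sapphire brooch (13 lb) lifts the total to 3688 at 31 lb.
No other feasible combination exceeds 3688.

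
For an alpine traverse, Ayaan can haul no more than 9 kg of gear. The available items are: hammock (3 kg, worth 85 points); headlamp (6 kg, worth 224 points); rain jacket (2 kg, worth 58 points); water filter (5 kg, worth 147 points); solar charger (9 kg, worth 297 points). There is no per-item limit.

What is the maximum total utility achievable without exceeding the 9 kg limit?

309

Greedy by ratio would take headlamp + rain jacket: 8 kg used, total 282.
The 2 kg tied up in rain jacket is better spent on hammock — total rises to 309 (9 kg).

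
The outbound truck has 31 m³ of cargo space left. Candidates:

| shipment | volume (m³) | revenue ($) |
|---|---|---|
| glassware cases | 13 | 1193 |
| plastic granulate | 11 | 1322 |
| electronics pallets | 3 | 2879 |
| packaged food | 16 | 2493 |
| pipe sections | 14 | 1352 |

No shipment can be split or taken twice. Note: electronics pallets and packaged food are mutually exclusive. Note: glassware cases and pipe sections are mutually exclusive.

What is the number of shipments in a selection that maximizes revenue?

3

The maximum revenue within 31 m³ is 5553.
plastic granulate + electronics pallets + pipe sections hits 5553 at 28 m³.
Any selection reaching 5553 contains exactly 3 shipments.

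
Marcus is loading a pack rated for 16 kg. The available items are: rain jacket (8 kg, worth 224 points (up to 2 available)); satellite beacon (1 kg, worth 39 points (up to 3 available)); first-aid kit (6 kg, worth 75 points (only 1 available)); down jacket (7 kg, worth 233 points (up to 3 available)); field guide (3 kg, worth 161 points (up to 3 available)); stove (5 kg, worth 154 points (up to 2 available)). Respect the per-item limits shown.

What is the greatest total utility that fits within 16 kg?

716

Density check — field guide 53.67, satellite beacon 39.00, down jacket 33.29, stove 30.80 are the best per kg.
Filling by ratio: 3×satellite beacon + 3×field guide for 600, with 4 kg left unused.
Dropping 3×satellite beacon frees 3 kg; slotting in down jacket (7 kg) lifts the total to 716 at 16 kg.
No other feasible combination exceeds 716.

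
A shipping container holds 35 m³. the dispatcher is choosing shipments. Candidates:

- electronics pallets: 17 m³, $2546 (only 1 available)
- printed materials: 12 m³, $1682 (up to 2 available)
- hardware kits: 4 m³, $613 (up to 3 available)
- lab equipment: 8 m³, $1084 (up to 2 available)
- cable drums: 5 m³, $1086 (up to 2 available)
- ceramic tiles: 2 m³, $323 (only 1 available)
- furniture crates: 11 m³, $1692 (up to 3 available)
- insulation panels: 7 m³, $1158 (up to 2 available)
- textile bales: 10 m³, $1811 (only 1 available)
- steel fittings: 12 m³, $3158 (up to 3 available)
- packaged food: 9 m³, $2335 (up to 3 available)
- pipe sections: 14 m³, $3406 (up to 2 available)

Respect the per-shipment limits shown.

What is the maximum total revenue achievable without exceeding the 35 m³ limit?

8974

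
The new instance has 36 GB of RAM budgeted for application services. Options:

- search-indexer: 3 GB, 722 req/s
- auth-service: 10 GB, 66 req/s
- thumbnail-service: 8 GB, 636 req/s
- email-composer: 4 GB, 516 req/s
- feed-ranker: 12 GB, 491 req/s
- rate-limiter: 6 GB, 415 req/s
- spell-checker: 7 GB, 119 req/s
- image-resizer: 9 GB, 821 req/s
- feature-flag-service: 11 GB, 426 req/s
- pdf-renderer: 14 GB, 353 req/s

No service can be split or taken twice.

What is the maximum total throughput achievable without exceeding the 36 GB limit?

Greedy by ratio would take search-indexer + thumbnail-service + email-composer + rate-limiter + image-resizer: 30 GB used, total 3110.
Replace rate-limiter with feed-ranker: the trade gains 76 net, giving 3186 at 36 GB.

3186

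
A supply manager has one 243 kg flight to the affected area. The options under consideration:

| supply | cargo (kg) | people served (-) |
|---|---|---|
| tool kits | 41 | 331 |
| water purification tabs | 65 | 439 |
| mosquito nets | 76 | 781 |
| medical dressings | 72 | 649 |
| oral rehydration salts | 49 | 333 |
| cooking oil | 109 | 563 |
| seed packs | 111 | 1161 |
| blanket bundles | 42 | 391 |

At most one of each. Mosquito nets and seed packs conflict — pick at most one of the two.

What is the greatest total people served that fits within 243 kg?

2216

By people served per kg: seed packs 10.46, mosquito nets 10.28, blanket bundles 9.31, medical dressings 9.01 lead.
Taking tool kits + oral rehydration salts + seed packs + blanket bundles: 243 kg used, 2216 in people served.
Runner-up medical dressings + seed packs + blanket bundles tops out at 2201.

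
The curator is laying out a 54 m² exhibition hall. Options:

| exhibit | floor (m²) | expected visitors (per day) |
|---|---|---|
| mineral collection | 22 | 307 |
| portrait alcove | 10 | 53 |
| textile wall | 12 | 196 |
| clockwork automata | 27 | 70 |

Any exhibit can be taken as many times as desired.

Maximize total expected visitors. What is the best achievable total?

4×textile wall uses 48 of the 54 m² and totals 784.

784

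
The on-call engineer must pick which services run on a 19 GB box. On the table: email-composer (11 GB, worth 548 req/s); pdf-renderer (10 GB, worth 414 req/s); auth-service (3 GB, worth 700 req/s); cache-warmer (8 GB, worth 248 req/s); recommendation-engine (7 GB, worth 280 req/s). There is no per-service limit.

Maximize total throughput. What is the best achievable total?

4200

Best packing: 6×auth-service — 18 GB, 4200 total.
The spare 1 GB is too small for any remaining service, and no exchange beats 4200.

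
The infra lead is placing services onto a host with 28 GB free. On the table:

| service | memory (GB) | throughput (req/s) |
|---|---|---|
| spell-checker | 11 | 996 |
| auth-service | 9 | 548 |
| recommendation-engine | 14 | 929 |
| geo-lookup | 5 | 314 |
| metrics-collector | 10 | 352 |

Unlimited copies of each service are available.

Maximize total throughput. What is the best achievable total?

Taking 2×spell-checker + geo-lookup: 27 GB used, 2306 in throughput.
Nothing else within 28 GB beats 2306.

2306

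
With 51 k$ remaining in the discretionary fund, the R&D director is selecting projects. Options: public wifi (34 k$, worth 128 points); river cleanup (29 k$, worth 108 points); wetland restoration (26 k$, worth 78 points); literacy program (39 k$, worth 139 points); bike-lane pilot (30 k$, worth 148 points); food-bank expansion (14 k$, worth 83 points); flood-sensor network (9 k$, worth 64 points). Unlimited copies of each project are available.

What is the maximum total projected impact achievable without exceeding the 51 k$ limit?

339

Density check — flood-sensor network 7.11, food-bank expansion 5.93, bike-lane pilot 4.93, public wifi 3.76 are the best per k$.
The ratio heuristic lands on 5×flood-sensor network (320) but leaves 6 k$ idle.
Dropping flood-sensor network frees 9 k$; slotting in food-bank expansion (14 k$) lifts the total to 339 at 50 k$.
That's the maximum — no swap from here does better than 339.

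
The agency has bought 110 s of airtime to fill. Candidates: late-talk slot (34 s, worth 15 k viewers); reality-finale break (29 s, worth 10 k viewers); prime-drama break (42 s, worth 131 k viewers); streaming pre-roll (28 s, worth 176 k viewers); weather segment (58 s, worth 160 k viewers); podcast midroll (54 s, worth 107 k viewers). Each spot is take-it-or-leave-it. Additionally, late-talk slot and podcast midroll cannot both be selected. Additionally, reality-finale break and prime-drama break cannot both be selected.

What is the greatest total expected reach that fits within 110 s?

336

A density-first pass picks late-talk slot + prime-drama break + streaming pre-roll — 322 at 104 s.
The 76 s tied up in late-talk slot and prime-drama break is better spent on weather segment — total rises to 336 (86 s).
The closest alternative, late-talk slot + prime-drama break + streaming pre-roll, reaches only 322.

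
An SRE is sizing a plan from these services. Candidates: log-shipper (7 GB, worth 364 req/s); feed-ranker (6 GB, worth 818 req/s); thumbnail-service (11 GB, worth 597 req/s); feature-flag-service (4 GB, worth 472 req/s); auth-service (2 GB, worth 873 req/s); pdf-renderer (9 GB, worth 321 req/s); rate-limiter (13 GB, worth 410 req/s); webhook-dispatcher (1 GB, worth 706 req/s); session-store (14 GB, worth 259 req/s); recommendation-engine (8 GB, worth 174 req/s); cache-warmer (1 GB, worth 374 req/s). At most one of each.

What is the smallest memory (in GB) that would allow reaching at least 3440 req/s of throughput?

21

Look for the lowest-memory combination reaching 3440.
log-shipper + feed-ranker + feature-flag-service + auth-service + webhook-dispatcher + cache-warmer: 3607 throughput at 21 GB.
No combination under 21 GB hits 3440.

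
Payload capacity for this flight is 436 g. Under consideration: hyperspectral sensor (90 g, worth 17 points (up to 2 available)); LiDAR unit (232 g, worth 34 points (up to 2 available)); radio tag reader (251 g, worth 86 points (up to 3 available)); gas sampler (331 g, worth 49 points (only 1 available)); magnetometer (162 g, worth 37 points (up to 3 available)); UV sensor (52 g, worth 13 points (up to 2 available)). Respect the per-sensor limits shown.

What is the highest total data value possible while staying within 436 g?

123

Greedy by ratio would take radio tag reader + 2×UV sensor: 355 g used, total 112.
Dropping 2×UV sensor frees 104 g; slotting in magnetometer (162 g) lifts the total to 123 at 413 g.
The spare 23 g is too small for any remaining sensor, and no exchange beats 123.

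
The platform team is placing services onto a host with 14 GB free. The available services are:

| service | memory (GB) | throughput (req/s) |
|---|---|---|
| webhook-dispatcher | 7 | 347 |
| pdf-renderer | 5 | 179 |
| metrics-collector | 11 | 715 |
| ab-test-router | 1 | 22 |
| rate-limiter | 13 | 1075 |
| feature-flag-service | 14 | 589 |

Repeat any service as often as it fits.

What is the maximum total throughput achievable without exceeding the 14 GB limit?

1097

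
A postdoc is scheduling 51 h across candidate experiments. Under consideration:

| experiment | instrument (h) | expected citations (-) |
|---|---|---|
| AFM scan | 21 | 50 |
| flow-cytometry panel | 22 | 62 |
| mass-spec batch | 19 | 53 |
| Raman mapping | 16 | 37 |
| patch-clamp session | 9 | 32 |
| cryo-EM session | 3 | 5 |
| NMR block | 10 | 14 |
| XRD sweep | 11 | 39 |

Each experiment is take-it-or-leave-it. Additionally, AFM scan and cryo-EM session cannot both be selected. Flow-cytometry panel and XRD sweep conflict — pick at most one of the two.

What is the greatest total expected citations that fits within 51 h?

Ranking by ratio (expected citations/h): patch-clamp session 3.56, XRD sweep 3.55, flow-cytometry panel 2.82, mass-spec batch 2.79.
Best packing: flow-cytometry panel + mass-spec batch + patch-clamp session — 50 h, 147 total.

147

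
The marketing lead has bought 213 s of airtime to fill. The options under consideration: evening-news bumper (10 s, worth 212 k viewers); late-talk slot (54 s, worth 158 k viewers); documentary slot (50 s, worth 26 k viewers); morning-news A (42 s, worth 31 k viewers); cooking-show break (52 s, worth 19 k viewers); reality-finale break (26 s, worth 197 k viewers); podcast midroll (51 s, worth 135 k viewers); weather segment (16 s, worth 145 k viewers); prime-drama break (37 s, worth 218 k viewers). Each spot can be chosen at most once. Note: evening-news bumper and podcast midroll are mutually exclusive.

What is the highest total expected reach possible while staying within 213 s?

Ranking by ratio (expected reach/s): evening-news bumper 21.20, weather segment 9.06, reality-finale break 7.58, prime-drama break 5.89.
Taking evening-news bumper + late-talk slot + morning-news A + reality-finale break + weather segment + prime-drama break: 185 s used, 961 in expected reach.
No other feasible combination exceeds 961.

961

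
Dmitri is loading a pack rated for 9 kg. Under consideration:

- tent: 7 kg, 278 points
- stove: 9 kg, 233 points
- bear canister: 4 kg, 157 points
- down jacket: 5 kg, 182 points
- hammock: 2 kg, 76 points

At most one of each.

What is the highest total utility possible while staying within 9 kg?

354

Ranking by ratio (utility/kg): tent 39.71, bear canister 39.25, hammock 38.00, down jacket 36.40.
The ratio ordering already packs tightly: tent + hammock, 9 kg, 354.
Runner-up bear canister + down jacket tops out at 339.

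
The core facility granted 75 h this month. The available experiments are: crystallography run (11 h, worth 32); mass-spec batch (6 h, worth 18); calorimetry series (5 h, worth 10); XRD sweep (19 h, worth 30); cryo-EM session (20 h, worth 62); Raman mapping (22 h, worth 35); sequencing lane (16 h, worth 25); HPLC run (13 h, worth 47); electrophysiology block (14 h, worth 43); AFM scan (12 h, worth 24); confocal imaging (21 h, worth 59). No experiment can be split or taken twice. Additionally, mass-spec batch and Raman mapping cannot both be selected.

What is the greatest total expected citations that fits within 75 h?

229

Ranking by ratio (expected citations/h): HPLC run 3.62, cryo-EM session 3.10, electrophysiology block 3.07.
The ratio heuristic lands on crystallography run + mass-spec batch + calorimetry series + cryo-EM session + HPLC run + electrophysiology block (212) but leaves 6 h idle.
The 16 h tied up in crystallography run and calorimetry series is better spent on confocal imaging — total rises to 229 (74 h).
Next best is calorimetry series + cryo-EM session + HPLC run + electrophysiology block + confocal imaging at 221 (73 h) — short by 8.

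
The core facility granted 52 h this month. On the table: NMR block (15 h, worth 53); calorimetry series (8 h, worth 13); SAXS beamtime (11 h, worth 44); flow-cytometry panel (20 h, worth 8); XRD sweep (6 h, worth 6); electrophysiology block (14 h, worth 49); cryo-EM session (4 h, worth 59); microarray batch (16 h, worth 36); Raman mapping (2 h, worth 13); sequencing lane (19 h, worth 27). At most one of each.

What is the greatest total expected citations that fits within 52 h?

224

Ranking by ratio (expected citations/h): cryo-EM session 14.75, Raman mapping 6.50, SAXS beamtime 4.00.
Taking NMR block + SAXS beamtime + XRD sweep + electrophysiology block + cryo-EM session + Raman mapping: 52 h used, 224 in expected citations.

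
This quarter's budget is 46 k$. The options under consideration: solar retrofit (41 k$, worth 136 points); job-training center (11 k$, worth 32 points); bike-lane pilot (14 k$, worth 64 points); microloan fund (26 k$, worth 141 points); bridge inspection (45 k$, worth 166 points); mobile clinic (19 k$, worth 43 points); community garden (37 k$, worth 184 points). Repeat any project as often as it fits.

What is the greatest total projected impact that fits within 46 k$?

205

By projected impact per k$: microloan fund 5.42, community garden 4.97, bike-lane pilot 4.57 lead.
The ratio ordering already packs tightly: bike-lane pilot + microloan fund, 40 k$, 205.
Every other selection either busts 46 k$ or fails to beat 205.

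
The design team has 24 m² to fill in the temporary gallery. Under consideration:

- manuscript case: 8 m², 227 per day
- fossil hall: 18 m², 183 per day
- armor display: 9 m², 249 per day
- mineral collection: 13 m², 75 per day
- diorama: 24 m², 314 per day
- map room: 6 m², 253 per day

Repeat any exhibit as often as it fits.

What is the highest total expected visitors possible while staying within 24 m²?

1012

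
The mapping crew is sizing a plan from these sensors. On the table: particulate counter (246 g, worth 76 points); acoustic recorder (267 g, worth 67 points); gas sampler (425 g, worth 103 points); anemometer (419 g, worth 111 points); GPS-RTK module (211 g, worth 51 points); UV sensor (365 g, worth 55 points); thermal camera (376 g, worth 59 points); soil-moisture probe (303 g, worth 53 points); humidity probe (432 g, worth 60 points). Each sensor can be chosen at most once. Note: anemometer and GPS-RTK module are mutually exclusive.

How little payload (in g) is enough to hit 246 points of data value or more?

Need the lightest bundle worth ≥ 246.
Taking particulate counter + acoustic recorder + anemometer gives 254 (≥ 246) for 932 g.
Any bundle with less than 932 g falls short of 246.

932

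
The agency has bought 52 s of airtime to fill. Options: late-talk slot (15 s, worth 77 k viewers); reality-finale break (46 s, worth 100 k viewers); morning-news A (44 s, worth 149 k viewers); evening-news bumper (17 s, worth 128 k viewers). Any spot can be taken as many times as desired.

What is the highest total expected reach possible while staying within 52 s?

Best packing: 3×evening-news bumper — 51 s, 384 total.
The spare 1 s is too small for any remaining spot, and no exchange beats 384.

384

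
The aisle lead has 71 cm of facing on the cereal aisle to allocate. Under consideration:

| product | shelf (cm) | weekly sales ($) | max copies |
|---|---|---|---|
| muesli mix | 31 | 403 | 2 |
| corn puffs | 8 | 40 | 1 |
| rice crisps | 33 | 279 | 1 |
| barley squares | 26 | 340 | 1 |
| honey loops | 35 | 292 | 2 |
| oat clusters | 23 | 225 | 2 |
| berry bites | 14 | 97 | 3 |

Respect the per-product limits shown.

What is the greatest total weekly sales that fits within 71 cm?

Taking the top-ratio products first gives muesli mix + barley squares + berry bites for 840 (71 cm).
Replace barley squares and berry bites with muesli mix + corn puffs: the trade gains 6 net, giving 846 at 70 cm.
Every other selection either busts 71 cm or exceeds an availability limit or fails to beat 846.

846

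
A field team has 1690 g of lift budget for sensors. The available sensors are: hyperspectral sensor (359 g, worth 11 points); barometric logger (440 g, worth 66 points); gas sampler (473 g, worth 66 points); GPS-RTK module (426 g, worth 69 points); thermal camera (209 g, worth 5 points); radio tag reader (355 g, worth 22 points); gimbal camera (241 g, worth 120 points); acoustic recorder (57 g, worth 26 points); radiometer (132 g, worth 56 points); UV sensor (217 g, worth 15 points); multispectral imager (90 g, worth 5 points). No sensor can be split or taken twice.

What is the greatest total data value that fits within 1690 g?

Taking the top-ratio sensors first gives barometric logger + GPS-RTK module + gimbal camera + acoustic recorder + radiometer + UV sensor + multispectral imager for 357 (1603 g).
The 307 g tied up in UV sensor and multispectral imager is better spent on radio tag reader — total rises to 359 (1651 g).
No other feasible combination exceeds 359.

359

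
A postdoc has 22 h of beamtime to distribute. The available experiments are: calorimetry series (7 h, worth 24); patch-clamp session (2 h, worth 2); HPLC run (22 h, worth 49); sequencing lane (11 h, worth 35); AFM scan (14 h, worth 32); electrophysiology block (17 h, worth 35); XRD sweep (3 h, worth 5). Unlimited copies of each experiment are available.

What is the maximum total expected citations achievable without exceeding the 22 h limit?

3×calorimetry series uses 21 of the 22 h and totals 72.
That's the maximum — no swap from here does better than 72.

72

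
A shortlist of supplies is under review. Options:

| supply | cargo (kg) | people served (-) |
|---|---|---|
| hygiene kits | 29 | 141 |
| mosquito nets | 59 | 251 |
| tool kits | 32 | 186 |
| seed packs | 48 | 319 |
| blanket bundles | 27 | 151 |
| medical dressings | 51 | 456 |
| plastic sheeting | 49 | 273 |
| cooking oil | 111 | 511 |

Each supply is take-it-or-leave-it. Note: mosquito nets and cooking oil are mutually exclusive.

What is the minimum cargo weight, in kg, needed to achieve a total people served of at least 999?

148

Minimise kg subject to total people served ≥ 999.
Taking seed packs + medical dressings + plastic sheeting gives 1048 (≥ 999) for 148 kg.
Any bundle with less than 148 kg falls short of 999.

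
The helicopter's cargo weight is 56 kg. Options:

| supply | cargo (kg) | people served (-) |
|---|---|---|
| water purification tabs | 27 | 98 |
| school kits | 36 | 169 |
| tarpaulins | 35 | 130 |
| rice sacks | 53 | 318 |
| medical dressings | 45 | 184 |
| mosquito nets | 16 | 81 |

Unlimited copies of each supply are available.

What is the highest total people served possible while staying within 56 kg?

318

Best packing: rice sacks — 53 kg, 318 total.
Nothing else within 56 kg beats 318.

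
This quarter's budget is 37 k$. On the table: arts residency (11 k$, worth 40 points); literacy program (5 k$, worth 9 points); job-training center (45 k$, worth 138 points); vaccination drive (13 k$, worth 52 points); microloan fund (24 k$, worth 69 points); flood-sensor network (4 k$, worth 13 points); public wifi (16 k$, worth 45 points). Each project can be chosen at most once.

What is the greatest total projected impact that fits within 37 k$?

121

Filling by ratio: arts residency + literacy program + vaccination drive + flood-sensor network for 114, with 4 k$ left unused.
Replace arts residency and literacy program and flood-sensor network with microloan fund: the trade gains 7 net, giving 121 at 37 k$.
Nothing else within 37 k$ beats 121.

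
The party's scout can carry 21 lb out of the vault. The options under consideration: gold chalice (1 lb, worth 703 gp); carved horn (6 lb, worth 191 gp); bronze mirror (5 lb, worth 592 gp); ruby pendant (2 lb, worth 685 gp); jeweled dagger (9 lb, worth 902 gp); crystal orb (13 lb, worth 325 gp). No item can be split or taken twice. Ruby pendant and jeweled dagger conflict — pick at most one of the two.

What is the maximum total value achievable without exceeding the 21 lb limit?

2388

Best packing: gold chalice + carved horn + bronze mirror + jeweled dagger — 21 lb, 2388 total.
That's the maximum — no feasible swap from here does better than 2388.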